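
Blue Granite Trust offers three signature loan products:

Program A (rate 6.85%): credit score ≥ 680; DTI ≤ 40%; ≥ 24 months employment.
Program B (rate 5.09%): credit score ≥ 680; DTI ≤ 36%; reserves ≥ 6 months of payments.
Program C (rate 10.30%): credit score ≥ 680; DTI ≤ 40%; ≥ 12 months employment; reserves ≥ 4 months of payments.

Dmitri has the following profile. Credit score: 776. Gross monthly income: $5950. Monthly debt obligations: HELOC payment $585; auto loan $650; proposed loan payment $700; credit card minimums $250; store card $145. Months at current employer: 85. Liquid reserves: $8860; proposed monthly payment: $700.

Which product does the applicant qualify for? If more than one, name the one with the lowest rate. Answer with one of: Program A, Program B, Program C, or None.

Total debts = (585 + 650 + 700 + 250 + 145) = 2,330; DTI = 2,330/5,950 = 39.2%.
Reserves = 8,860/700 = 12.7 months.
Program A: score 776 ≥ 680; DTI 39.2% ≤ 40%; employment 85 ≥ 24 mo → qualifies.
Program B: score 776 ≥ 680; DTI 39.2% > 36%; reserves 12.7 ≥ 6 mo → does not qualify.
Program C: score 776 ≥ 680; DTI 39.2% ≤ 40%; employment 85 ≥ 12 mo; reserves 12.7 ≥ 4 mo → qualifies.
Qualifying: Program A, Program C. Lowest rate is 6.85% → Program A.

Program A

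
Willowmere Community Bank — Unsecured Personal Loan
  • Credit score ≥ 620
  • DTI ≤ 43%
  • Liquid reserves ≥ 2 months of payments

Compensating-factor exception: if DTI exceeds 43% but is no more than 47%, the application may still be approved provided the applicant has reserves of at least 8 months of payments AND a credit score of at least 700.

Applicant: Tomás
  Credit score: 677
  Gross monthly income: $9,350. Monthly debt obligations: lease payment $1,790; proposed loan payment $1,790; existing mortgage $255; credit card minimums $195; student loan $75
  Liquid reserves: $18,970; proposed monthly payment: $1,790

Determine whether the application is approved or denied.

Denied

Credit score 677 ≥ 620 (meets base)
Total debts = (1,790 + 1,790 + 255 + 195 + 75) = 4,105. DTI: 4,105 ÷ 9,350 = 43.9%, over the 43% base limit.
Reserves: 18,970 ÷ 1,790 = 10.6 months (meets 2-month minimum)
DTI 43.9% is within the 43%–47% exception band; checking compensating factors.
Override check — reserves: 10.6 mo (ok); score: 677 (below 700).
Override conditions not both satisfied; exception does not apply.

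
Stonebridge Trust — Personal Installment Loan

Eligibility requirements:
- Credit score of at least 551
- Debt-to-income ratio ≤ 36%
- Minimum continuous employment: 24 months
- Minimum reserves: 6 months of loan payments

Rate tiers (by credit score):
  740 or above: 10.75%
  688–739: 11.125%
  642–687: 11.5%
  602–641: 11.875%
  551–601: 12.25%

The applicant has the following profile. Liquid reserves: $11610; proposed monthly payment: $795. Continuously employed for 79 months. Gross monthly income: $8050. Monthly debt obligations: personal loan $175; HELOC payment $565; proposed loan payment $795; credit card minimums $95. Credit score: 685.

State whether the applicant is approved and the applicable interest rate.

Approved at 11.5%

Credit score 685 ≥ 551 (meets minimum)
Total monthly debts = (175 + 565 + 795 + 95) = 1,630. DTI = 1,630/8,050 = 20.2% ≤ 36%
Employment 79 ≥ 24 months
Reserves: 11,610 ÷ 795 = 14.6 months (meets 6-month minimum)
All requirements met. Score 685 falls in the 642–687 tier → 11.5%.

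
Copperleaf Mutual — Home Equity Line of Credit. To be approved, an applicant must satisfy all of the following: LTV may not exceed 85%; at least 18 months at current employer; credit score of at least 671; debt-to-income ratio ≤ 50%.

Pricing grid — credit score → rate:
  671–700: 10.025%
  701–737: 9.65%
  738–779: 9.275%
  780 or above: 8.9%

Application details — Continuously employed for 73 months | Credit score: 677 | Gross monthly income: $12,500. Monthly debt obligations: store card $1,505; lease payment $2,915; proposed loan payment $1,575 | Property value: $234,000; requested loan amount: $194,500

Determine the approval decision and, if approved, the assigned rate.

Credit score 677 ≥ 671 (meets minimum)
Total monthly debts = (1,505 + 2,915 + 1,575) = 5,995. DTI: 5,995 ÷ 12,500 = 48%, within the 50% cap
LTV: 194,500 ÷ 234,000 = 83.1%, within 85% cap
Employment 73 ≥ 18 months
All requirements met. Score 677 falls in the 671–700 tier → 10.025%.

Approved at 10.025%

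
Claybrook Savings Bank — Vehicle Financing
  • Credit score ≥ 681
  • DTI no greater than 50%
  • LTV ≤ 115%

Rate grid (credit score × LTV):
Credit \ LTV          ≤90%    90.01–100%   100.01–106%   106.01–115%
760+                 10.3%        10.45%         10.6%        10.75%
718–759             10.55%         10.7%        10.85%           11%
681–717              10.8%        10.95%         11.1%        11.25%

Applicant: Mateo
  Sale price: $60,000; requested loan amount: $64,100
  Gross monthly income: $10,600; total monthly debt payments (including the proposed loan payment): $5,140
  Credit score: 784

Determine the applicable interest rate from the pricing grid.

10.75%

Credit score 784 ≥ 681; DTI = 5,140/10,600 = 48.5% ≤ 50%
LTV: 64,100 ÷ 60,000 = 106.8%, within 115% cap
Credit 784 → row 760+; LTV 106.8% → column 106.01–115%. Grid cell → 10.75%.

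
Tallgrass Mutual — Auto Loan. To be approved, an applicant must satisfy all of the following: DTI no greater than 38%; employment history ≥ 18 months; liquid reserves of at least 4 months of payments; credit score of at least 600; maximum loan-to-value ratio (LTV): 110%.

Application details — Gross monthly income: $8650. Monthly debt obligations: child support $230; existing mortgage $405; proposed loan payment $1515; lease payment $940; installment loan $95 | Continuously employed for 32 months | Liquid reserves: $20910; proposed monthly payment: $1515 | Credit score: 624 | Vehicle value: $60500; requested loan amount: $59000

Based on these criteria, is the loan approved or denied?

Approved

Total monthly debts = (230 + 405 + 1,515 + 940 + 95) = 3,185. Debt-to-income = 3,185/8,650 = 36.8% — meets 38% limit
Employment 32 ≥ 18 months
Liquid reserves cover 20,910/1,515 = 13.8 months — ≥ 4 required
Credit score 624 ≥ 600 (meets)
Loan-to-value = 59,000/60,500 = 97.5% — pass (110% max)
All criteria satisfied.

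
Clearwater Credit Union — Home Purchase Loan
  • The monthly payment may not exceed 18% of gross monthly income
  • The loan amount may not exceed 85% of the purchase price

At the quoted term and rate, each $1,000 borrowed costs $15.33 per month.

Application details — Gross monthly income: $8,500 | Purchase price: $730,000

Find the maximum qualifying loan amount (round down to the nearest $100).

Payment cap: 18% × $8,500 = $1,530/month.
At $15.33 per $1,000, that supports 1,530/15.33 × 1,000 ≈ $99,804 → $99,800.
LTV cap: 85% × $730,000 = $620,500 → $620,500.
Binding constraint: payment-to-income.

$99,800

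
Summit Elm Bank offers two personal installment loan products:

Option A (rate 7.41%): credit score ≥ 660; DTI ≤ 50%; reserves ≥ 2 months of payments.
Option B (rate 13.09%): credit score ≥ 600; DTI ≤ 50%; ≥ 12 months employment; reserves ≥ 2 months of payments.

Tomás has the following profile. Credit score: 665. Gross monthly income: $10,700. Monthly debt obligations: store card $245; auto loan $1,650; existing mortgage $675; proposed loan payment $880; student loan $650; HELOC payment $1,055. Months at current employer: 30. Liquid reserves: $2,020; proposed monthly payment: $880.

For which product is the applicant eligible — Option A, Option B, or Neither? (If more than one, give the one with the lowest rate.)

Option A

Total debts = (245 + 1,650 + 675 + 880 + 650 + 1,055) = 5,155; DTI = 5,155/10,700 = 48.2%.
Reserves = 2,020/880 = 2.3 months.
Option A: score 665 ≥ 660; DTI 48.2% ≤ 50%; reserves 2.3 ≥ 2 mo → qualifies.
Option B: score 665 ≥ 600; DTI 48.2% ≤ 50%; employment 30 ≥ 12 mo; reserves 2.3 ≥ 2 mo → qualifies.
Qualifying: Option A, Option B. Lowest rate is 7.41% → Option A.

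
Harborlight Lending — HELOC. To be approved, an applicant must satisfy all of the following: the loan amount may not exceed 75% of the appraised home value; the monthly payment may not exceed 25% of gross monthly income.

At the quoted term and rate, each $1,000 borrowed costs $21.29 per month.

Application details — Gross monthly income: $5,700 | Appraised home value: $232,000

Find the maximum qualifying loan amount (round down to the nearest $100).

Payment cap: 25% × $5,700 = $1,425/month.
At $21.29 per $1,000, that supports 1,425/21.29 × 1,000 ≈ $66,932 → $66,900.
LTV cap: 75% × $232,000 = $174,000 → $174,000.
Binding constraint: payment-to-income.

$66,900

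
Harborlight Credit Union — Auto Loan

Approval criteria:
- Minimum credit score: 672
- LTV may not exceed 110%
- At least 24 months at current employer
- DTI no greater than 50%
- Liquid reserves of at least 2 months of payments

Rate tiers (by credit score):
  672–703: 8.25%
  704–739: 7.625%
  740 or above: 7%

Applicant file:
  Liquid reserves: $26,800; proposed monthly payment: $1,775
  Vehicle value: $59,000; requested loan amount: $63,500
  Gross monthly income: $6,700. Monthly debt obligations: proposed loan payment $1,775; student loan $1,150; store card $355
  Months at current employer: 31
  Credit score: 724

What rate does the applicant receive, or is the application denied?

Approved at 7.625%

Credit score 724 ≥ 672 (meets minimum)
Reserves: 26,800 ÷ 1,775 = 15.1 months (meets 2-month minimum)
Total monthly debts = (1,775 + 1,150 + 355) = 3,280. DTI = 3,280/6,700 = 49% ≤ 50%
Employment 31 ≥ 24 months
Loan-to-value = 63,500/59,000 = 107.6% — pass (110% max)
All requirements met. Score 724 falls in the 704–739 tier → 7.625%.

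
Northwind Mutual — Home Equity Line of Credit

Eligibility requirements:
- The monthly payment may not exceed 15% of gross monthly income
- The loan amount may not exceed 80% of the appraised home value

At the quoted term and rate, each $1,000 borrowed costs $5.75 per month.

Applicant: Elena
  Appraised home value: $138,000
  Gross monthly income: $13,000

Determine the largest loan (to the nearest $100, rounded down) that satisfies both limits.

$110,400

Payment cap: 15% × $13,000 = $1,950/month.
At $5.75 per $1,000, that supports 1,950/5.75 × 1,000 ≈ $339,130 → $339,100.
LTV cap: 80% × $138,000 = $110,400 → $110,400.
Binding constraint: loan-to-value.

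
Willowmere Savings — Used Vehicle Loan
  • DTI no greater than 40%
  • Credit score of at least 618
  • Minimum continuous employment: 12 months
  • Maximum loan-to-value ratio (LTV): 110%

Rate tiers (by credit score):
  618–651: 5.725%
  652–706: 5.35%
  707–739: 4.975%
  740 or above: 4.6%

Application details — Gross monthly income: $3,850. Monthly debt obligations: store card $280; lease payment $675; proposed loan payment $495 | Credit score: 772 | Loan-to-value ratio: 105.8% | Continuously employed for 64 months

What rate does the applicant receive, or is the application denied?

Credit score 772 ≥ 618 (meets minimum)
LTV 105.8% — within 110%
Employment 64 ≥ 12 months
Total monthly debts = (280 + 675 + 495) = 1,450. DTI: 1,450 ÷ 3,850 = 37.7%, within the 40% cap
All requirements met. Score 772 falls in the 740 or above tier → 4.6%.

Approved at 4.6%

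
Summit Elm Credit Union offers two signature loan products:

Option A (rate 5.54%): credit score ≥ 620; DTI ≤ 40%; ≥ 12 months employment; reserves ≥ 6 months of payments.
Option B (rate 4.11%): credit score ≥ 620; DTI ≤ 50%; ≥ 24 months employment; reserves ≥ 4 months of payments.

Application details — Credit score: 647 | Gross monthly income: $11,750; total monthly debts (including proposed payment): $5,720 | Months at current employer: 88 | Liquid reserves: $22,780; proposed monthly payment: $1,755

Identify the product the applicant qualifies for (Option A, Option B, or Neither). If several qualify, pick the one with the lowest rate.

Option B

DTI = 5,720/11,750 = 48.7%.
Reserves = 22,780/1,755 = 13.0 months.
Option A: score 647 ≥ 620; DTI 48.7% > 40%; employment 88 ≥ 12 mo; reserves 13.0 ≥ 6 mo → does not qualify.
Option B: score 647 ≥ 620; DTI 48.7% ≤ 50%; employment 88 ≥ 24 mo; reserves 13.0 ≥ 4 mo → qualifies.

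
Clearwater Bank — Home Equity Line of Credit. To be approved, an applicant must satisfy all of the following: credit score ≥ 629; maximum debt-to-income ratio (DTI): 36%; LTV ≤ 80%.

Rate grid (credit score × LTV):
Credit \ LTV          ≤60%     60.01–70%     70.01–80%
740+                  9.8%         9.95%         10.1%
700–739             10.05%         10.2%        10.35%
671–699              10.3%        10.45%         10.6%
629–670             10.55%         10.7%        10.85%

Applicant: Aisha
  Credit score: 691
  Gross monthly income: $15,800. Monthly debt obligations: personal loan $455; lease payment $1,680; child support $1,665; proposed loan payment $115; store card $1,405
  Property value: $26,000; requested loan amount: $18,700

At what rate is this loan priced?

10.6%

Credit score 691 ≥ 629; Total monthly debts = (455 + 1,680 + 1,665 + 115 + 1,405) = 5,320. DTI = 5,320/15,800 = 33.7% ≤ 36%
LTV: 18,700 ÷ 26,000 = 71.9%, within 80% cap
Row: 691 falls in 671–699. Column: 71.9% falls in 70.01–80%. Rate = 10.6%.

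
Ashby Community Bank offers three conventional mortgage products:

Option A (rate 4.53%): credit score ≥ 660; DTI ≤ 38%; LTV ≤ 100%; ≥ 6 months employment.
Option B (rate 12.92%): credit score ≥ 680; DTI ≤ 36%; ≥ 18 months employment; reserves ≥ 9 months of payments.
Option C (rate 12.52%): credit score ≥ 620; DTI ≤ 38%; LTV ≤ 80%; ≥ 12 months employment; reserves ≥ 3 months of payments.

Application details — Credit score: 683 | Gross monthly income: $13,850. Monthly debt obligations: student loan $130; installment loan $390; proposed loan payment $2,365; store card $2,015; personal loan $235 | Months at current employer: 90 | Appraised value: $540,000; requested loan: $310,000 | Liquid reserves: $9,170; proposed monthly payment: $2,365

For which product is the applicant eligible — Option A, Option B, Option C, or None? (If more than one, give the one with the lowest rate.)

Option A

Total debts = (130 + 390 + 2,365 + 2,015 + 235) = 5,135; DTI = 5,135/13,850 = 37.1%.
LTV = 310,000/540,000 = 57.4%.
Reserves = 9,170/2,365 = 3.9 months.
Option A: score 683 ≥ 660; DTI 37.1% ≤ 38%; LTV 57.4% ≤ 100%; employment 90 ≥ 6 mo → qualifies.
Option B: score 683 ≥ 680; DTI 37.1% > 36%; employment 90 ≥ 18 mo; reserves 3.9 < 9 mo → does not qualify.
Option C: score 683 ≥ 620; DTI 37.1% ≤ 38%; LTV 57.4% ≤ 80%; employment 90 ≥ 12 mo; reserves 3.9 ≥ 3 mo → qualifies.
Qualifying: Option A, Option C. Lowest rate is 4.53% → Option A.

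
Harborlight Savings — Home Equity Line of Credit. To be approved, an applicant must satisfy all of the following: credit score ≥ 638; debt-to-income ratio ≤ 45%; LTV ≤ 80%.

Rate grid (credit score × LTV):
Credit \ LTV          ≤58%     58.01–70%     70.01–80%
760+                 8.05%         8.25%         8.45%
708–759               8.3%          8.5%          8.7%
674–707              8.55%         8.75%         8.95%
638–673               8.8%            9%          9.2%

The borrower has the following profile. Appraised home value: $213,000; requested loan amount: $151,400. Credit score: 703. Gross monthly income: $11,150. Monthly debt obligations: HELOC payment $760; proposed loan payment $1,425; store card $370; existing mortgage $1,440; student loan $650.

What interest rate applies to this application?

8.95%

Credit score 703 ≥ 638; Total monthly debts = (760 + 1,425 + 370 + 1,440 + 650) = 4,645. Debt-to-income = 4,645/11,150 = 41.7% — meets 45% limit
LTV: 151,400 ÷ 213,000 = 71.1%, within 80% cap
Row: 703 falls in 674–707. Column: 71.1% falls in 70.01–80%. Rate = 8.95%.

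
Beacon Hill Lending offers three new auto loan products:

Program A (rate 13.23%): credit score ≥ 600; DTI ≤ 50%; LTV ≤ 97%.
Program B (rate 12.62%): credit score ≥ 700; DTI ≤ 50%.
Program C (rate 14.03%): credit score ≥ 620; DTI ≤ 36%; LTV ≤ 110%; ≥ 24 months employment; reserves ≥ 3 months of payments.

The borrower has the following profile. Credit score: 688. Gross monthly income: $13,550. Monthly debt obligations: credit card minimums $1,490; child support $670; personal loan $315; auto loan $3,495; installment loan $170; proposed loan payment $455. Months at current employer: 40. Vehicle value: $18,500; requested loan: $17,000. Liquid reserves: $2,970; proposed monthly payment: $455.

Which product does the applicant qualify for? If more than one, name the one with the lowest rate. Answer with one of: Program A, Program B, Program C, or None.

Total debts = (1,490 + 670 + 315 + 3,495 + 170 + 455) = 6,595; DTI = 6,595/13,550 = 48.7%.
LTV = 17,000/18,500 = 91.9%.
Reserves = 2,970/455 = 6.5 months.
Program A: score 688 ≥ 600; DTI 48.7% ≤ 50%; LTV 91.9% ≤ 97% → qualifies.
Program B: score 688 < 700; DTI 48.7% ≤ 50% → does not qualify.
Program C: score 688 ≥ 620; DTI 48.7% > 36%; LTV 91.9% ≤ 110%; employment 40 ≥ 24 mo; reserves 6.5 ≥ 3 mo → does not qualify.

Program A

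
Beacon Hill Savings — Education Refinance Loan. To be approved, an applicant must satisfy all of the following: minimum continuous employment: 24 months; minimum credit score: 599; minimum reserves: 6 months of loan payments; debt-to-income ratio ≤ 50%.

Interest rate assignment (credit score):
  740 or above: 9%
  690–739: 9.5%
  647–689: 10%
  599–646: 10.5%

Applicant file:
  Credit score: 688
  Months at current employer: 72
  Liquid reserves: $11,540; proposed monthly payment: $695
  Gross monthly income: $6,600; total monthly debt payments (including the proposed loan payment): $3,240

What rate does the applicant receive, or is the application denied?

Approved at 10%

Credit score 688 ≥ 599 (meets minimum)
Employment 72 ≥ 24 months
Liquid reserves cover 11,540/695 = 16.6 months — ≥ 6 required
DTI: 3,240 ÷ 6,600 = 49.1%, within the 50% cap
All requirements met. Score 688 falls in the 647–689 tier → 10%.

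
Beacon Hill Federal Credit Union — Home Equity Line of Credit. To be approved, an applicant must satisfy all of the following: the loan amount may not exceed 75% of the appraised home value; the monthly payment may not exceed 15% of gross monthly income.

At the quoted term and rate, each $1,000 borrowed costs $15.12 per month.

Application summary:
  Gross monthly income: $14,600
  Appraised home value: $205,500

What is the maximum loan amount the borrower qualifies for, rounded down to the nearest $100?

$144,800

Payment cap: 15% × $14,600 = $2,190/month.
At $15.12 per $1,000, that supports 2,190/15.12 × 1,000 ≈ $144,841 → $144,800.
LTV cap: 75% × $205,500 = $154,125 → $154,100.
Binding constraint: payment-to-income.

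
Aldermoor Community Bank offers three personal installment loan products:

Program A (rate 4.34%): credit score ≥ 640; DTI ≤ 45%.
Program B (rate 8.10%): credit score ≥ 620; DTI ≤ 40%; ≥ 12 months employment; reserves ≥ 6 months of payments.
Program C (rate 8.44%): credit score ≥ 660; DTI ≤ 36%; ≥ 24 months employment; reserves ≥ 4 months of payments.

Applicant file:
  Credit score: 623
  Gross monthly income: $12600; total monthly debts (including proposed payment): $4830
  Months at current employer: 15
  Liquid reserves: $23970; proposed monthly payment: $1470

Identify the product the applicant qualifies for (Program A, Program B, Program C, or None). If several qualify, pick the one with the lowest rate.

Program B

DTI = 4,830/12,600 = 38.3%.
Reserves = 23,970/1,470 = 16.3 months.
Program A: score 623 < 640; DTI 38.3% ≤ 45% → does not qualify.
Program B: score 623 ≥ 620; DTI 38.3% ≤ 40%; employment 15 ≥ 12 mo; reserves 16.3 ≥ 6 mo → qualifies.
Program C: score 623 < 660; DTI 38.3% > 36%; employment 15 < 24 mo; reserves 16.3 ≥ 4 mo → does not qualify.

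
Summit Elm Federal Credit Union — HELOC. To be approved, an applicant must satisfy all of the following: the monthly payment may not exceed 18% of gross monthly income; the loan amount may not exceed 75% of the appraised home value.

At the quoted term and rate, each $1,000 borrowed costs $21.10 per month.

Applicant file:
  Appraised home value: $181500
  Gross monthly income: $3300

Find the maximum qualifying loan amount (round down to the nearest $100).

$28,100

Payment cap: 18% × $3,300 = $594/month.
At $21.10 per $1,000, that supports 594/21.10 × 1,000 ≈ $28,151 → $28,100.
LTV cap: 75% × $181,500 = $136,125 → $136,100.
Binding constraint: payment-to-income.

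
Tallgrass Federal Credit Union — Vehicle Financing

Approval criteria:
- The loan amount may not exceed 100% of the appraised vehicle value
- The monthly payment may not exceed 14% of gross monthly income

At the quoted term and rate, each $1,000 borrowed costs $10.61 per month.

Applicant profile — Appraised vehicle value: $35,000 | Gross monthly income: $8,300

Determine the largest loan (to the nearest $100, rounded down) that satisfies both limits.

Payment cap: 14% × $8,300 = $1,162/month.
At $10.61 per $1,000, that supports 1,162/10.61 × 1,000 ≈ $109,519 → $109,500.
LTV cap: 100% × $35,000 = $35,000 → $35,000.
Binding constraint: loan-to-value.

$35,000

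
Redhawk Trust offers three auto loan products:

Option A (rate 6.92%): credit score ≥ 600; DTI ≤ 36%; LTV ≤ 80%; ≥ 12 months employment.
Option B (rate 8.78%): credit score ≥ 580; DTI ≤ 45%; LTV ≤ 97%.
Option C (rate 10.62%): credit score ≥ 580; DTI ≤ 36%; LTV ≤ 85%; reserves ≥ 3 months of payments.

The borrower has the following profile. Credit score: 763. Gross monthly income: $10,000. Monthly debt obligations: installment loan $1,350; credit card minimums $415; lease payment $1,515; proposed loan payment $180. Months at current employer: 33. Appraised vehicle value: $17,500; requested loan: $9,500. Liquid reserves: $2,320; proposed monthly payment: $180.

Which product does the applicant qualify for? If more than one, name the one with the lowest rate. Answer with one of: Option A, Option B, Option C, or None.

Total debts = (1,350 + 415 + 1,515 + 180) = 3,460; DTI = 3,460/10,000 = 34.6%.
LTV = 9,500/17,500 = 54.3%.
Reserves = 2,320/180 = 12.9 months.
Option A: score 763 ≥ 600; DTI 34.6% ≤ 36%; LTV 54.3% ≤ 80%; employment 33 ≥ 12 mo → qualifies.
Option B: score 763 ≥ 580; DTI 34.6% ≤ 45%; LTV 54.3% ≤ 97% → qualifies.
Option C: score 763 ≥ 580; DTI 34.6% ≤ 36%; LTV 54.3% ≤ 85%; reserves 12.9 ≥ 3 mo → qualifies.
Qualifying: Option A, Option B, Option C. Lowest rate is 6.92% → Option A.

Option A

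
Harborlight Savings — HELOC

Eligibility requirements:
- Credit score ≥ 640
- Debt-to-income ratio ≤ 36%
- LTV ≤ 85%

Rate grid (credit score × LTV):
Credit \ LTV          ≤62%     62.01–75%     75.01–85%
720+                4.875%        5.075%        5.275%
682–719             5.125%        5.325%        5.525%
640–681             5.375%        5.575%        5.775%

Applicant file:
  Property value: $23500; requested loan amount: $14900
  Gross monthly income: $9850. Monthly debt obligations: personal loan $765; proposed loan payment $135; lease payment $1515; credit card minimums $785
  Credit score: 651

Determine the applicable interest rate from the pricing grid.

5.575%

Credit score 651 ≥ 640; Total monthly debts = (765 + 135 + 1,515 + 785) = 3,200. DTI = 3,200/9,850 = 32.5% ≤ 36%
LTV = 14,900/23,500 = 63.4% ≤ 85%
Row: 651 falls in 640–681. Column: 63.4% falls in 62.01–75%. Rate = 5.575%.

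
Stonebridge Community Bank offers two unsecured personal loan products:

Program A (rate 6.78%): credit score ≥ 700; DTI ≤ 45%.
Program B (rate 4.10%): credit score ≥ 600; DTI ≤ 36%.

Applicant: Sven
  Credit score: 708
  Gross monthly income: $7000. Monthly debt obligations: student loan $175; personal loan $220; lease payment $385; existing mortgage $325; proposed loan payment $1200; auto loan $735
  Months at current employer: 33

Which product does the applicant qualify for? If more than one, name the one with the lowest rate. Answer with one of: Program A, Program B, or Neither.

Total debts = (175 + 220 + 385 + 325 + 1,200 + 735) = 3,040; DTI = 3,040/7,000 = 43.4%.
Program A: score 708 ≥ 700; DTI 43.4% ≤ 45% → qualifies.
Program B: score 708 ≥ 600; DTI 43.4% > 36% → does not qualify.

Program A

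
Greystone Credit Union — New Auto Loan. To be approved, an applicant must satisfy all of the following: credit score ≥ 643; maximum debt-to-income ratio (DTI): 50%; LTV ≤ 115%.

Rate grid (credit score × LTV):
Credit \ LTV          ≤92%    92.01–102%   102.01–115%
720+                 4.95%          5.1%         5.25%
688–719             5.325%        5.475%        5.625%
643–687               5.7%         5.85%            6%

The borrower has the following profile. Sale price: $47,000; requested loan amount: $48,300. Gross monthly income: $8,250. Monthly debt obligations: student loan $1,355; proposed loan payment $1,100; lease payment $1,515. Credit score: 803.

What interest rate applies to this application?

5.25%

Credit score 803 ≥ 643; Total monthly debts = (1,355 + 1,100 + 1,515) = 3,970. Debt-to-income = 3,970/8,250 = 48.1% — meets 50% limit
LTV: 48,300 ÷ 47,000 = 102.8%, within 115% cap
Row: 803 falls in 720+. Column: 102.8% falls in 102.01–115%. Rate = 5.25%.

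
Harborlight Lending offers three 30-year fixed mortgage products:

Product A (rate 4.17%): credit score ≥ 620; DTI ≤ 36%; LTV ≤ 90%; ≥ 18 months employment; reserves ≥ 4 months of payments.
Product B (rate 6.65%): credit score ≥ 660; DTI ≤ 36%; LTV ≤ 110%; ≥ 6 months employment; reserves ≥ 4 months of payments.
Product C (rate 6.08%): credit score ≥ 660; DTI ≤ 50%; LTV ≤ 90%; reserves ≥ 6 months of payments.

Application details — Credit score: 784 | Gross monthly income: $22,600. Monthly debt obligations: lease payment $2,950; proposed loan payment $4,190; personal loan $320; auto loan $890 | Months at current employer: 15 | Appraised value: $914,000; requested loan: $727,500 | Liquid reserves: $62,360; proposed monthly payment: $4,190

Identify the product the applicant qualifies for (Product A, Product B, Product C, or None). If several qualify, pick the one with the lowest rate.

Product C

Total debts = (2,950 + 4,190 + 320 + 890) = 8,350; DTI = 8,350/22,600 = 36.9%.
LTV = 727,500/914,000 = 79.6%.
Reserves = 62,360/4,190 = 14.9 months.
Product A: score 784 ≥ 620; DTI 36.9% > 36%; LTV 79.6% ≤ 90%; employment 15 < 18 mo; reserves 14.9 ≥ 4 mo → does not qualify.
Product B: score 784 ≥ 660; DTI 36.9% > 36%; LTV 79.6% ≤ 110%; employment 15 ≥ 6 mo; reserves 14.9 ≥ 4 mo → does not qualify.
Product C: score 784 ≥ 660; DTI 36.9% ≤ 50%; LTV 79.6% ≤ 90%; reserves 14.9 ≥ 6 mo → qualifies.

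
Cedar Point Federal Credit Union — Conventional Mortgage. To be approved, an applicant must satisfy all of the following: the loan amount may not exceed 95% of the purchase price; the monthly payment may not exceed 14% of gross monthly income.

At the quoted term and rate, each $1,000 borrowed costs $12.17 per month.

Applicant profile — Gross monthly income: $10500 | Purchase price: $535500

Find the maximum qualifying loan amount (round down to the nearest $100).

Payment cap: 14% × $10,500 = $1,470/month.
At $12.17 per $1,000, that supports 1,470/12.17 × 1,000 ≈ $120,788 → $120,700.
LTV cap: 95% × $535,500 = $508,725 → $508,700.
Binding constraint: payment-to-income.

$120,700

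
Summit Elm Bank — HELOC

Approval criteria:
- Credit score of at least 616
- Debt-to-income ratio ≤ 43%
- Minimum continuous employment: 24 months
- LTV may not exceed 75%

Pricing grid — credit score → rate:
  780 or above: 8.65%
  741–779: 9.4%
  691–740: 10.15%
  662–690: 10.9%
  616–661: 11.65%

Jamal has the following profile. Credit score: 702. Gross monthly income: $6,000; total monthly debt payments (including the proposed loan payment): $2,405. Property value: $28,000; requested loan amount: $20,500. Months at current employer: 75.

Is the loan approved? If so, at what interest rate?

Credit score 702 ≥ 616 (meets minimum)
Employment 75 ≥ 24 months
Debt-to-income = 2,405/6,000 = 40.1% — meets 43% limit
LTV: 20,500 ÷ 28,000 = 73.2%, within 75% cap
All requirements met. Score 702 falls in the 691–740 tier → 10.15%.

Approved at 10.15%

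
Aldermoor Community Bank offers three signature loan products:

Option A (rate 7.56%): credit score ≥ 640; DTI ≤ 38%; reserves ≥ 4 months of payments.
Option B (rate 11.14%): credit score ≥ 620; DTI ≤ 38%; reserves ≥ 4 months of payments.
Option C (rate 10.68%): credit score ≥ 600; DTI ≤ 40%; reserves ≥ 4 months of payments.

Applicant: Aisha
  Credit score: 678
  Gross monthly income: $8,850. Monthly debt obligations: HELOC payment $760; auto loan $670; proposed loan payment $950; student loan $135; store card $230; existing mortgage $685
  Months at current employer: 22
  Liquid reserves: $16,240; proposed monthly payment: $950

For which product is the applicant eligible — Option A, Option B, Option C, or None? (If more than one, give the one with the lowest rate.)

Option C

Total debts = (760 + 670 + 950 + 135 + 230 + 685) = 3,430; DTI = 3,430/8,850 = 38.8%.
Reserves = 16,240/950 = 17.1 months.
Option A: score 678 ≥ 640; DTI 38.8% > 38%; reserves 17.1 ≥ 4 mo → does not qualify.
Option B: score 678 ≥ 620; DTI 38.8% > 38%; reserves 17.1 ≥ 4 mo → does not qualify.
Option C: score 678 ≥ 600; DTI 38.8% ≤ 40%; reserves 17.1 ≥ 4 mo → qualifies.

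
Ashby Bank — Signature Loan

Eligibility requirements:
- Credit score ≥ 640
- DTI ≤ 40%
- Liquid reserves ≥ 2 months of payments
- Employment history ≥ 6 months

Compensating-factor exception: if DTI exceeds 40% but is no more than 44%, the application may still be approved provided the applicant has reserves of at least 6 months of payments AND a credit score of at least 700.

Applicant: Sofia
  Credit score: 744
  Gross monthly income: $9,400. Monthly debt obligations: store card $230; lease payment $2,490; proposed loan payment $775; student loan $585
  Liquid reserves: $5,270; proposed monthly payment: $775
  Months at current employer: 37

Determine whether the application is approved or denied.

Credit score 744 ≥ 640 (meets base)
Total debts = (230 + 2,490 + 775 + 585) = 4,080. DTI = 4,080/9,400 = 43.4% > 40% — standard DTI limit exceeded.
Reserves = 5,270/775 = 6.8 months ≥ 2
Employment 37 ≥ 6 months
43.4% falls in the override range (40%–44%), so the compensating-factor test applies.
Reserves 6.8 ≥ 6 months; credit score 744 ≥ 700.
Both override conditions satisfied; DTI exception granted.

Approved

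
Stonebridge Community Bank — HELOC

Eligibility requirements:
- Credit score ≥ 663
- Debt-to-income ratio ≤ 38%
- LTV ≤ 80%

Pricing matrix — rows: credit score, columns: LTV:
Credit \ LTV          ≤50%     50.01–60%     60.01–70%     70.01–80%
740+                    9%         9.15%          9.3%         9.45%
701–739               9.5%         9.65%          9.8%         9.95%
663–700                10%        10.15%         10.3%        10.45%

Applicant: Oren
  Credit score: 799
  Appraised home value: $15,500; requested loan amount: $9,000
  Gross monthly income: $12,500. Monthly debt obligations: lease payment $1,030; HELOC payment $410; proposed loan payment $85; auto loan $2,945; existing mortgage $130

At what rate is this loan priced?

Credit score 799 ≥ 663; Total monthly debts = (1,030 + 410 + 85 + 2,945 + 130) = 4,600. DTI = 4,600/12,500 = 36.8% ≤ 38%
Loan-to-value = 9,000/15,500 = 58.1% — pass (80% max)
Row: 799 falls in 740+. Column: 58.1% falls in 50.01–60%. Rate = 9.15%.

9.15%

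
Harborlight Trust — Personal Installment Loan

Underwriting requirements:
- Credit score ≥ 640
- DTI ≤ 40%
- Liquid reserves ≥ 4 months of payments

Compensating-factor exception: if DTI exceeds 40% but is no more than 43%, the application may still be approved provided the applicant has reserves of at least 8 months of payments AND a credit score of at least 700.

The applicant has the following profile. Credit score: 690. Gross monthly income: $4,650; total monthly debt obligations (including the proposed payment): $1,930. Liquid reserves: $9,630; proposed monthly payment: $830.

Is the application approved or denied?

Denied

Credit score 690 ≥ 640 (meets base)
DTI: 1,930 ÷ 4,650 = 41.5%, over the 40% base limit.
Liquid reserves cover 9,630/830 = 11.6 months — ≥ 4 required
41.5% falls in the override range (40%–43%), so the compensating-factor test applies.
Override check — reserves: 11.6 mo (ok); score: 690 (below 700).
Compensating-factor requirement not fully met.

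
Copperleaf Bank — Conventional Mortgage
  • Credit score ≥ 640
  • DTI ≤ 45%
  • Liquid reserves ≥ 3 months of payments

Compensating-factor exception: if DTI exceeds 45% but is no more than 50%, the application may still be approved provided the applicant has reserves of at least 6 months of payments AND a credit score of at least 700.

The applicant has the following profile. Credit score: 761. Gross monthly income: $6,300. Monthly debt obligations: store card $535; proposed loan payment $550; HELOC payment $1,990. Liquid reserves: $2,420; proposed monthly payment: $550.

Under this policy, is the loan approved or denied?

Denied

Credit score 761 ≥ 640 (meets base)
Total debts = (535 + 550 + 1,990) = 3,075. DTI = 3,075/6,300 = 48.8% > 45% — standard DTI limit exceeded.
Reserves = 2,420/550 = 4.4 months ≥ 3
DTI 48.8% is within the 45%–50% exception band; checking compensating factors.
Reserves 4.4 < 6 months; credit score 761 ≥ 700.
Override conditions not both satisfied; exception does not apply.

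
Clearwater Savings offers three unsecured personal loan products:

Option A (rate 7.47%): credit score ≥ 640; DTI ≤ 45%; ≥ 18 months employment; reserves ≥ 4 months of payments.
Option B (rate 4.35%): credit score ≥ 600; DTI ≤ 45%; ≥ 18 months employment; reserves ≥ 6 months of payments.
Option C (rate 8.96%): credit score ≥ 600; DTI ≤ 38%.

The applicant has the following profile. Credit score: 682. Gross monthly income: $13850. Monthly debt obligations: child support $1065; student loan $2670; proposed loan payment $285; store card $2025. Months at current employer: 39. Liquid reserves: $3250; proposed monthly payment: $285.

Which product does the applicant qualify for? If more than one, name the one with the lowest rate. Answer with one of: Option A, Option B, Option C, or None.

Total debts = (1,065 + 2,670 + 285 + 2,025) = 6,045; DTI = 6,045/13,850 = 43.6%.
Reserves = 3,250/285 = 11.4 months.
Option A: score 682 ≥ 640; DTI 43.6% ≤ 45%; employment 39 ≥ 18 mo; reserves 11.4 ≥ 4 mo → qualifies.
Option B: score 682 ≥ 600; DTI 43.6% ≤ 45%; employment 39 ≥ 18 mo; reserves 11.4 ≥ 6 mo → qualifies.
Option C: score 682 ≥ 600; DTI 43.6% > 38% → does not qualify.
Qualifying: Option A, Option B. Lowest rate is 4.35% → Option B.

Option B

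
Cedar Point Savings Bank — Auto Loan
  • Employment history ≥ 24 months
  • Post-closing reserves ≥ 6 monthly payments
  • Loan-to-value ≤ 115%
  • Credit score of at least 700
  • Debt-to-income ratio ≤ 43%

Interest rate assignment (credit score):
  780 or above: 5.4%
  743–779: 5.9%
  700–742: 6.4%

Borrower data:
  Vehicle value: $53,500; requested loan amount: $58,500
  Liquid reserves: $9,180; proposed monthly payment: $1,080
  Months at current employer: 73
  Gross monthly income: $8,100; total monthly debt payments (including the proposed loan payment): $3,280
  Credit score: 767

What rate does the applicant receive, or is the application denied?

Approved at 5.9%

Credit score 767 ≥ 700 (meets minimum)
DTI: 3,280 ÷ 8,100 = 40.5%, within the 43% cap
Loan-to-value = 58,500/53,500 = 109.3% — pass (115% max)
Reserves: 9,180 ÷ 1,080 = 8.5 months (meets 6-month minimum)
Employment 73 ≥ 24 months
All requirements met. Score 767 falls in the 743–779 tier → 5.9%.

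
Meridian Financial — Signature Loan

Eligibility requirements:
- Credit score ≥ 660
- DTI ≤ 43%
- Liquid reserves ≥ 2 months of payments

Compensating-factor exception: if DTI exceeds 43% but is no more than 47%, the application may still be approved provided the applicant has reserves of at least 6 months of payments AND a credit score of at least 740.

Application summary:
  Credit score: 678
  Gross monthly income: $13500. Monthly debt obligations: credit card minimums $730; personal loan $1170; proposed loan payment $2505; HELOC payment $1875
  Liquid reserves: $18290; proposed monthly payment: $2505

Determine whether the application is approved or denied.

Credit score 678 ≥ 660 (meets base)
Total debts = (730 + 1,170 + 2,505 + 1,875) = 6,280. DTI: 6,280 ÷ 13,500 = 46.5%, over the 43% base limit.
Reserves: 18,290 ÷ 2,505 = 7.3 months (meets 2-month minimum)
46.5% falls in the override range (43%–47%), so the compensating-factor test applies.
Reserves 7.3 ≥ 6 months; credit score 678 < 740.
Compensating-factor requirement not fully met.

Denied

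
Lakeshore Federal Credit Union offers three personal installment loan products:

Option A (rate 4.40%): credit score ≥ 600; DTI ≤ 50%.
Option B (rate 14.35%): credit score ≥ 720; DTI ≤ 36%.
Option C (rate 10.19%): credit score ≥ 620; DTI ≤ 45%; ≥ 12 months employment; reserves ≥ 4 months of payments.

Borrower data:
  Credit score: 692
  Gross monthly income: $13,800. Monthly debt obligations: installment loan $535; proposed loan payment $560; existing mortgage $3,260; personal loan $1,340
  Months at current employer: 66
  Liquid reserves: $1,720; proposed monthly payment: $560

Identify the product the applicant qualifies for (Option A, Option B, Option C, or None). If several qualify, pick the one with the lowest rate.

Option A

Total debts = (535 + 560 + 3,260 + 1,340) = 5,695; DTI = 5,695/13,800 = 41.3%.
Reserves = 1,720/560 = 3.1 months.
Option A: score 692 ≥ 600; DTI 41.3% ≤ 50% → qualifies.
Option B: score 692 < 720; DTI 41.3% > 36% → does not qualify.
Option C: score 692 ≥ 620; DTI 41.3% ≤ 45%; employment 66 ≥ 12 mo; reserves 3.1 < 4 mo → does not qualify.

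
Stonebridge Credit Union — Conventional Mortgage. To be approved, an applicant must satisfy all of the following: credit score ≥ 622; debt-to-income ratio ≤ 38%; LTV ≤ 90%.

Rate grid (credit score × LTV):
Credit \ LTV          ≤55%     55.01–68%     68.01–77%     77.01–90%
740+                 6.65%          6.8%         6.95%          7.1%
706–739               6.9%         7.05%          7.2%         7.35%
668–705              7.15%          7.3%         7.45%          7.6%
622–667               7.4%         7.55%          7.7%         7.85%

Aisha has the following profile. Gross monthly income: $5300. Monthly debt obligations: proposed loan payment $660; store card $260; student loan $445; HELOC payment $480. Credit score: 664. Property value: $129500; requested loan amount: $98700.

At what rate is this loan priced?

Credit score 664 ≥ 622; Total monthly debts = (660 + 260 + 445 + 480) = 1,845. DTI: 1,845 ÷ 5,300 = 34.8%, within the 38% cap
LTV = 98,700/129,500 = 76.2% ≤ 90%
Row: 664 falls in 622–667. Column: 76.2% falls in 68.01–77%. Rate = 7.7%.

7.7%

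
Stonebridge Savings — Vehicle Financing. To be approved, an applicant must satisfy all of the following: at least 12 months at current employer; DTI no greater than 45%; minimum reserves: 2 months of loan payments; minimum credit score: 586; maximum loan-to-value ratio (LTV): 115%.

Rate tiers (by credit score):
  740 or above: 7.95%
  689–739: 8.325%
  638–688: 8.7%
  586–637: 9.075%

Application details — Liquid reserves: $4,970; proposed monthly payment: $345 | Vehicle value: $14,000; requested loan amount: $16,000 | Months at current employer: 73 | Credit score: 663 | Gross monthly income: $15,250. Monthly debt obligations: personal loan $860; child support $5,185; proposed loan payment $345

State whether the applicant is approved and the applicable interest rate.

Credit score 663 ≥ 586 (meets minimum)
Employment 73 ≥ 12 months
Total monthly debts = (860 + 5,185 + 345) = 6,390. DTI: 6,390 ÷ 15,250 = 41.9%, within the 45% cap
Reserves = 4,970/345 = 14.4 months ≥ 2
LTV = 16,000/14,000 = 114.3% ≤ 115%
All requirements met. Score 663 falls in the 638–688 tier → 8.7%.

Approved at 8.7%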